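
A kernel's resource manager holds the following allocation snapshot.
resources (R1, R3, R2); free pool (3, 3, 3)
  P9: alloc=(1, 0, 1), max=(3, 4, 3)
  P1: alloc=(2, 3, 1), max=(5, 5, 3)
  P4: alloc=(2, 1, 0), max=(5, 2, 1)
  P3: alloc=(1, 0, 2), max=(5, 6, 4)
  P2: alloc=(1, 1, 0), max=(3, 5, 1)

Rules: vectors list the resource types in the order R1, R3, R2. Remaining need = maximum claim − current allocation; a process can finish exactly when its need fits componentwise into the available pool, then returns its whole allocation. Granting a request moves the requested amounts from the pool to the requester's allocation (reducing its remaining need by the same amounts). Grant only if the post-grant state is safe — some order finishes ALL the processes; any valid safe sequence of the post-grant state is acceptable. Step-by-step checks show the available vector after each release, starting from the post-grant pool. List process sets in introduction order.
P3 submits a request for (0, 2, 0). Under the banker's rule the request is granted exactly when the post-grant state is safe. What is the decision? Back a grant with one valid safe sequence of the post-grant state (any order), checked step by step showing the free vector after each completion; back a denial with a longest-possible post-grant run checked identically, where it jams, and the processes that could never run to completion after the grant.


GRANT. The post-grant state is safe; one safe sequence: P4, P1, P9, P2, P3.
Key observation: (3, 1, 3) free after granting still covers P4 first, and each release covers the next.
Step-by-step check of the post-grant state:
  pool = (3, 1, 3)
  P4 needs (3, 1, 1) <= (3, 1, 3) -> finishes; pool += (2, 1, 0) = (5, 2, 3)
  P1 needs (3, 2, 2) <= (5, 2, 3) -> finishes; pool += (2, 3, 1) = (7, 5, 4)
  P9 needs (2, 4, 2) <= (7, 5, 4) -> finishes; pool += (1, 0, 1) = (8, 5, 5)
  P2 needs (2, 4, 1) <= (8, 5, 5) -> finishes; pool += (1, 1, 0) = (9, 6, 5)
  P3 needs (4, 4, 2) <= (9, 6, 5) -> finishes; pool += (1, 2, 2) = (10, 8, 7)


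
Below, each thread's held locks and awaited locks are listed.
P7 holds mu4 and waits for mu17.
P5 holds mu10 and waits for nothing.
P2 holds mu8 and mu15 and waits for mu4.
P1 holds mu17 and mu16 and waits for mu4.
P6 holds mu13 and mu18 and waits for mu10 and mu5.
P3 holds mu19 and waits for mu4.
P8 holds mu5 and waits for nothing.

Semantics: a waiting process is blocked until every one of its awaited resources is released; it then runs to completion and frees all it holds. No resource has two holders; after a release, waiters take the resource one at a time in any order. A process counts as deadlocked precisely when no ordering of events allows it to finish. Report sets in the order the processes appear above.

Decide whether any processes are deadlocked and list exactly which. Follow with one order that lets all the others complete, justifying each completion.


Deadlocked set: P7, P2, P1 and P3.
Key observation: the loop P7 -> P1 -> P7 blocks itself forever; P2 and P3 wait into the deadlock from upstream.
A valid finishing order for the others: P5, P8, P6.
Verifying each step:
  P5 waits on nothing -> runs at once and releases mu10
  P8 waits on nothing -> runs at once and releases mu5
  P6: everything it awaited (mu10 and mu5) is free; runs, freeing mu13 and mu18


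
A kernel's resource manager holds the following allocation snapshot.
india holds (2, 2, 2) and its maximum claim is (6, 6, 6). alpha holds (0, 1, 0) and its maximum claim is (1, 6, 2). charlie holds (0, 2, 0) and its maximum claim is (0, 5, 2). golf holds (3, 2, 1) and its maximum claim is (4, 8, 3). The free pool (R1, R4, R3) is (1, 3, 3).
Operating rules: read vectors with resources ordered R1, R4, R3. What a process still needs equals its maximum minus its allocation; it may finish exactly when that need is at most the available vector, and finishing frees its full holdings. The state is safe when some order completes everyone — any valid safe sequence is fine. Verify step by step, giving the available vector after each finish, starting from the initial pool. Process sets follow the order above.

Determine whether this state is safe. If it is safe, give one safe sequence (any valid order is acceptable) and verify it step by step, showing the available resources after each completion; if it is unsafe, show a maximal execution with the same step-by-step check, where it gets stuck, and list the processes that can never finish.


SAFE. One safe sequence: charlie, alpha, golf, india.
Key observation: the first exact fit in this order is charlie — it needs (0, 3, 2) with (1, 3, 3) free, meeting a requested resource to the last unit.
Check, step by step:
  pool = (1, 3, 3)
  charlie: need (0, 3, 2) fits (1, 3, 3); releases (0, 2, 0), pool now (1, 5, 3)
  alpha: need (1, 5, 2) fits (1, 5, 3); releases (0, 1, 0), pool now (1, 6, 3)
  golf: need (1, 6, 2) fits (1, 6, 3); releases (3, 2, 1), pool now (4, 8, 4)
  india: need (4, 4, 4) fits (4, 8, 4); releases (2, 2, 2), pool now (6, 10, 6)


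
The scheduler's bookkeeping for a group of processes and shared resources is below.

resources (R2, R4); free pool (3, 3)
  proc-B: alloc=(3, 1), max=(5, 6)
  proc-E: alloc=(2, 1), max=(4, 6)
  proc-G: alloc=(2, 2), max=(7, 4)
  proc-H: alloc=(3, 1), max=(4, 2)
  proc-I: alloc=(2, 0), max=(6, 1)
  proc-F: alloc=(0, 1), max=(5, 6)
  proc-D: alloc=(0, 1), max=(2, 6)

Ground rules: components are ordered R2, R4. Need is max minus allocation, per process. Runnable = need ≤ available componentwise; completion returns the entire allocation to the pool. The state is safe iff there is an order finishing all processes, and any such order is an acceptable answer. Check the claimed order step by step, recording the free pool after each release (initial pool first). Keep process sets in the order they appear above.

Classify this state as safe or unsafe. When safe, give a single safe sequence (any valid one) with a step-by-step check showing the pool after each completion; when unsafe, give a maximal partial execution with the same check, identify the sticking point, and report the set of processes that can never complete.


SAFE. One safe sequence: proc-H, proc-G, proc-B, proc-I, proc-E, proc-F, proc-D.
Key observation: no step in this order meets a requested resource exactly; the smallest headroom is 1, first reached at proc-G (need (5, 2), pool (6, 4)).
Walking it through:
  pool = (3, 3)
  proc-H needs (1, 1) <= (3, 3) -> finishes; pool += (3, 1) = (6, 4)
  proc-G needs (5, 2) <= (6, 4) -> finishes; pool += (2, 2) = (8, 6)
  proc-B needs (2, 5) <= (8, 6) -> finishes; pool += (3, 1) = (11, 7)
  proc-I needs (4, 1) <= (11, 7) -> finishes; pool += (2, 0) = (13, 7)
  proc-E needs (2, 5) <= (13, 7) -> finishes; pool += (2, 1) = (15, 8)
  proc-F needs (5, 5) <= (15, 8) -> finishes; pool += (0, 1) = (15, 9)
  proc-D needs (2, 5) <= (15, 9) -> finishes; pool += (0, 1) = (15, 10)


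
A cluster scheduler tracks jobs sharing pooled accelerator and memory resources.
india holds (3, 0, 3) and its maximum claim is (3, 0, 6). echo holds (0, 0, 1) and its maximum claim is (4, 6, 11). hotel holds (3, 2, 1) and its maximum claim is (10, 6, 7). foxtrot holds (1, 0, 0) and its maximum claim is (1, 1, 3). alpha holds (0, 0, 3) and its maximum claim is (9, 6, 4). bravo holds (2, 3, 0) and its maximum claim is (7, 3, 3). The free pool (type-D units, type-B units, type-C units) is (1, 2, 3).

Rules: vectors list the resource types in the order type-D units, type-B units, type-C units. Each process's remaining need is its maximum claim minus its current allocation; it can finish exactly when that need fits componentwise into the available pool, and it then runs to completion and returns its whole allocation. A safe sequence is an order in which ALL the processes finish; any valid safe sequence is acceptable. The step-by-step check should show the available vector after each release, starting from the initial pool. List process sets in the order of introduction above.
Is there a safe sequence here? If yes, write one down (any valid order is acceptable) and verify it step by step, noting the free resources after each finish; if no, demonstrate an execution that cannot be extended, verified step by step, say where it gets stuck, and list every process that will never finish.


SAFE — a valid safe sequence is foxtrot, india, bravo, hotel, alpha, echo.
Key observation: the first exact fit in this order is foxtrot — it needs (0, 1, 3) with (1, 2, 3) free, meeting a requested resource to the last unit.
Step-by-step check:
  pool = (1, 2, 3)
  run foxtrot (needs (0, 1, 3), free (1, 2, 3)); after release of (1, 0, 0) the pool is (2, 2, 3)
  run india (needs (0, 0, 3), free (2, 2, 3)); after release of (3, 0, 3) the pool is (5, 2, 6)
  run bravo (needs (5, 0, 3), free (5, 2, 6)); after release of (2, 3, 0) the pool is (7, 5, 6)
  run hotel (needs (7, 4, 6), free (7, 5, 6)); after release of (3, 2, 1) the pool is (10, 7, 7)
  run alpha (needs (9, 6, 1), free (10, 7, 7)); after release of (0, 0, 3) the pool is (10, 7, 10)
  run echo (needs (4, 6, 10), free (10, 7, 10)); after release of (0, 0, 1) the pool is (10, 7, 11)


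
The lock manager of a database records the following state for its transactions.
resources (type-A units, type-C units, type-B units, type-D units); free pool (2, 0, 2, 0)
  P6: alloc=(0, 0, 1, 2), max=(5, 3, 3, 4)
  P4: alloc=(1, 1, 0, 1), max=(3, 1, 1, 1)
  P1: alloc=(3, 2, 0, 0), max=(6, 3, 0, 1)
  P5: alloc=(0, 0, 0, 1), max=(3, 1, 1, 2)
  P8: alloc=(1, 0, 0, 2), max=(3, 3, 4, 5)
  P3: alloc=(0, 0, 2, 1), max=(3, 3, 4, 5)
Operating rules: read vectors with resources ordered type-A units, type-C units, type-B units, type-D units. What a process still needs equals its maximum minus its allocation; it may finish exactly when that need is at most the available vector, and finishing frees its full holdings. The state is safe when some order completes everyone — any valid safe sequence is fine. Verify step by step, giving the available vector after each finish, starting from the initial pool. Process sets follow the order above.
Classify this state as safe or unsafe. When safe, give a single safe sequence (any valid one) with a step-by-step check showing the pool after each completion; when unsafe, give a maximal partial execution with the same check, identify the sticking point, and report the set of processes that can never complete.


SAFE — a valid safe sequence is P4, P1, P5, P6, P3, P8.
Key observation: the order's first zero-slack moment is P4 ((2, 0, 1, 0) needed, (2, 0, 2, 0) free — a requested resource with nothing to spare).
Walking it through:
  pool = (2, 0, 2, 0)
  P4: need (2, 0, 1, 0) fits (2, 0, 2, 0); releases (1, 1, 0, 1), pool now (3, 1, 2, 1)
  P1: need (3, 1, 0, 1) fits (3, 1, 2, 1); releases (3, 2, 0, 0), pool now (6, 3, 2, 1)
  P5: need (3, 1, 1, 1) fits (6, 3, 2, 1); releases (0, 0, 0, 1), pool now (6, 3, 2, 2)
  P6: need (5, 3, 2, 2) fits (6, 3, 2, 2); releases (0, 0, 1, 2), pool now (6, 3, 3, 4)
  P3: need (3, 3, 2, 4) fits (6, 3, 3, 4); releases (0, 0, 2, 1), pool now (6, 3, 5, 5)
  P8: need (2, 3, 4, 3) fits (6, 3, 5, 5); releases (1, 0, 0, 2), pool now (7, 3, 5, 7)


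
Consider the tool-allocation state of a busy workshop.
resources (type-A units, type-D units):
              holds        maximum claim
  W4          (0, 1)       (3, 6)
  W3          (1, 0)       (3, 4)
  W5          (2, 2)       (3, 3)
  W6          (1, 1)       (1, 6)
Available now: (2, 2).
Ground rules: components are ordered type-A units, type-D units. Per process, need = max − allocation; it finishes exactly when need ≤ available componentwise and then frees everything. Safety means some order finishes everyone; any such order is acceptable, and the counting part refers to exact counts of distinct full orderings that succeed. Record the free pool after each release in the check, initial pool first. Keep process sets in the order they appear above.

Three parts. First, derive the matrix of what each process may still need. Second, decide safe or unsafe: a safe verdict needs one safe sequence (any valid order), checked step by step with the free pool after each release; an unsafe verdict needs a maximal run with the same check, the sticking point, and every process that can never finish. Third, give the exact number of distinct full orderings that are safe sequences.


(1) Outstanding need per process (order type-A units, type-D units):
  W4: (3, 5)
  W3: (2, 4)
  W5: (1, 1)
  W6: (0, 5)
(2) UNSAFE — no complete ordering exists.
Key observation: no order helps: past W5, W3, the free pool tops out at (5, 4), below what each blocked process needs in type-D units.
Going as far as possible: W5, W3; after that, nothing fits. Walking it through:
  pool = (2, 2)
  W5 needs (1, 1) <= (2, 2) -> finishes; pool += (2, 2) = (4, 4)
  W3 needs (2, 4) <= (4, 4) -> finishes; pool += (1, 0) = (5, 4)
  blocked: W4 wants (3, 5), pool (5, 4) — not enough type-D units
  blocked: W6 wants (0, 5), pool (5, 4) — not enough type-D units
Permanently blocked: W4 and W6.
(3) The exact count: 0 of the possible complete orderings are safe sequences.


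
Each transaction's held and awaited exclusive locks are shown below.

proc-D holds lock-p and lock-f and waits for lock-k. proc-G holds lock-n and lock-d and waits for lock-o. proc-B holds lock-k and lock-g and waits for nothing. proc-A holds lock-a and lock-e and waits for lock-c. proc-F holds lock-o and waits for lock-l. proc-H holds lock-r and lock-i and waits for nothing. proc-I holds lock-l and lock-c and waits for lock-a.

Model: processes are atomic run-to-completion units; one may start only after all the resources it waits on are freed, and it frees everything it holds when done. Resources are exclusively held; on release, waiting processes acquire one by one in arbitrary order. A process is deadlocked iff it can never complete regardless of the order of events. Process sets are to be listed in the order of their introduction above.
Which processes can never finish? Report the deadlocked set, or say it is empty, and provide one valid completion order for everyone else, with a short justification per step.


The deadlocked set is proc-G, proc-A, proc-F and proc-I.
Key observation: proc-I -> proc-A -> proc-I is a circular wait — nothing in it can go first; proc-G and proc-F wait into the deadlock from upstream.
One completion order for the rest: proc-B, proc-H, proc-D.
Verifying each step:
  proc-B: no waits; runs immediately, freeing lock-k and lock-g
  proc-H: no waits; runs immediately, freeing lock-r and lock-i
  proc-D: everything it awaited (lock-k) is free; runs, freeing lock-p and lock-f


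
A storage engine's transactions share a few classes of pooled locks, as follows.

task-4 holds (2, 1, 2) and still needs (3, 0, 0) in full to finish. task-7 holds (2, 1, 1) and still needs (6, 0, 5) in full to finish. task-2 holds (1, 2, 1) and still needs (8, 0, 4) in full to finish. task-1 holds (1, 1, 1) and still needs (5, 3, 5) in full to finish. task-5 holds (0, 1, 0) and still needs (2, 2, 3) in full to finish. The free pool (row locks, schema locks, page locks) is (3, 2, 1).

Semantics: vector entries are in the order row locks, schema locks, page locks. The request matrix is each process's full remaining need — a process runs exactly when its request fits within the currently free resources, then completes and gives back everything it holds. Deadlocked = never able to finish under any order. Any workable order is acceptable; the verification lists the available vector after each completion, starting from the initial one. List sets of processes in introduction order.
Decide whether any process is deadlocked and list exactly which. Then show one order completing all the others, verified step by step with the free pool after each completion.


Deadlocked set: task-7, task-2 and task-1.
Key observation: the wall is page locks: completing task-4, task-5 brings the pool only to (5, 4, 3), and all the rest need more.
The rest can finish in the order task-4, task-5. Step-by-step check:
  pool = (3, 2, 1)
  task-4: need (3, 0, 0) fits (3, 2, 1); releases (2, 1, 2), pool now (5, 3, 3)
  task-5: need (2, 2, 3) fits (5, 3, 3); releases (0, 1, 0), pool now (5, 4, 3)
The stuck group stays short no matter what:
  task-7 cannot run: need (6, 0, 5) vs free (5, 4, 3) (insufficient row locks and page locks)
  task-2 cannot run: need (8, 0, 4) vs free (5, 4, 3) (insufficient row locks and page locks)
  task-1 cannot run: need (5, 3, 5) vs free (5, 4, 3) (insufficient page locks)


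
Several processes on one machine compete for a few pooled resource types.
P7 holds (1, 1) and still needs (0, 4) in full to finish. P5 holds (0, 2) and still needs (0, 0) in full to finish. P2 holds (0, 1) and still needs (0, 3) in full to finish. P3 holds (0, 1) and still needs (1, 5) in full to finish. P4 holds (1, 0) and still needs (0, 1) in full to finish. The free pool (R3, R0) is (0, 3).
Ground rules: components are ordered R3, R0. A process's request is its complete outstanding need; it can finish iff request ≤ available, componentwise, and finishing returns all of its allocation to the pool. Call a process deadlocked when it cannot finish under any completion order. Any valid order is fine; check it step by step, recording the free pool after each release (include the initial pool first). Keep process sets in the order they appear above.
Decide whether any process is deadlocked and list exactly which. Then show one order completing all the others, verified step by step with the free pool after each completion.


No process is deadlocked.
Key observation: P2 fits the free pool immediately, and its release cascades until everyone finishes.
A valid finishing order for the others: P2, P4, P7, P3, P5. Walking it through:
  pool = (0, 3)
  run P2 (needs (0, 3), free (0, 3)); after release of (0, 1) the pool is (0, 4)
  run P4 (needs (0, 1), free (0, 4)); after release of (1, 0) the pool is (1, 4)
  run P7 (needs (0, 4), free (1, 4)); after release of (1, 1) the pool is (2, 5)
  run P3 (needs (1, 5), free (2, 5)); after release of (0, 1) the pool is (2, 6)
  run P5 (needs (0, 0), free (2, 6)); after release of (0, 2) the pool is (2, 8)


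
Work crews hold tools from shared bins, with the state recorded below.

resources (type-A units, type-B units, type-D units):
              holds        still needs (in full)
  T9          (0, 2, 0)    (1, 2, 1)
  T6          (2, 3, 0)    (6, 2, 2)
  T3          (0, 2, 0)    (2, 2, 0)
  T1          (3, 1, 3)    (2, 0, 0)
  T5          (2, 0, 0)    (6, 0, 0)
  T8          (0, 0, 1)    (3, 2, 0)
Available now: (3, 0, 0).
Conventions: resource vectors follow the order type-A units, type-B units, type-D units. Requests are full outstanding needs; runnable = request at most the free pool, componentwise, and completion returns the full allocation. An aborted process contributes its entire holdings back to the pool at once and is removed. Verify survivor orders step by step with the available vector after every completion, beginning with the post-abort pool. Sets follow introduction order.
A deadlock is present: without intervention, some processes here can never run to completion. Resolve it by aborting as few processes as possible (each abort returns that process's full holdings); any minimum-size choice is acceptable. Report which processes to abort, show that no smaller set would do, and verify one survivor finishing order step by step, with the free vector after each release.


Minimum abort set: T6.
Key observation: T8 had no path to completion before; after the abort of T6 ((2, 3, 0) returned), step 2 is where it fits.
No smaller set exists: with zero aborts the deadlock remains.
Survivors finish in the order: T1, T8, T9, T5, T3. Step-by-step check (pool after the aborts first):
  pool = (5, 3, 0)
  T1 needs (2, 0, 0) <= (5, 3, 0) -> finishes; pool += (3, 1, 3) = (8, 4, 3)
  T8 needs (3, 2, 0) <= (8, 4, 3) -> finishes; pool += (0, 0, 1) = (8, 4, 4)
  T9 needs (1, 2, 1) <= (8, 4, 4) -> finishes; pool += (0, 2, 0) = (8, 6, 4)
  T5 needs (6, 0, 0) <= (8, 6, 4) -> finishes; pool += (2, 0, 0) = (10, 6, 4)
  T3 needs (2, 2, 0) <= (10, 6, 4) -> finishes; pool += (0, 2, 0) = (10, 8, 4)


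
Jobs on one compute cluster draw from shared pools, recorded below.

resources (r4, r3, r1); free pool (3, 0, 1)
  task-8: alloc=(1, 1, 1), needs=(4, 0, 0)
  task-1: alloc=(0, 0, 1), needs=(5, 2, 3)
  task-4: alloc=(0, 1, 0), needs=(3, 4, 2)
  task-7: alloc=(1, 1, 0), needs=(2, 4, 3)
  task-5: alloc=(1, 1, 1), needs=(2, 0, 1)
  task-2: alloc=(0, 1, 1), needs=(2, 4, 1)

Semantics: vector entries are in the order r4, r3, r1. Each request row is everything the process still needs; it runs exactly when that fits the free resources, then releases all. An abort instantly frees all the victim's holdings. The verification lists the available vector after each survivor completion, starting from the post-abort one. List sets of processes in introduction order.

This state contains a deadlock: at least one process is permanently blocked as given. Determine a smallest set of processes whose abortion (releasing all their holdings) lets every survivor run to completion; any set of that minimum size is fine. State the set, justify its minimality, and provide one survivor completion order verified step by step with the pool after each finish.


The answer: abort task-7 and task-2.
Key observation: task-4 could never have finished before the abort; with (1, 2, 1) returned by task-7 and task-2, it fits at step 4.
Why nothing smaller works — every single abort fails: task-8 alone leaves task-4 blocked (short on r3); task-1 alone leaves task-4 blocked (short on r3); task-4 alone leaves task-7 blocked (short on r3); task-7 alone leaves task-4 blocked (short on r3); task-5 alone leaves task-4 blocked (short on r3); task-2 alone leaves task-4 blocked (short on r3).
One survivor order: task-5, task-8, task-1, task-4. Verifying each step (post-abort pool first):
  pool = (4, 2, 2)
  run task-5 (needs (2, 0, 1), free (4, 2, 2)); after release of (1, 1, 1) the pool is (5, 3, 3)
  run task-8 (needs (4, 0, 0), free (5, 3, 3)); after release of (1, 1, 1) the pool is (6, 4, 4)
  run task-1 (needs (5, 2, 3), free (6, 4, 4)); after release of (0, 0, 1) the pool is (6, 4, 5)
  run task-4 (needs (3, 4, 2), free (6, 4, 5)); after release of (0, 1, 0) the pool is (6, 5, 5)


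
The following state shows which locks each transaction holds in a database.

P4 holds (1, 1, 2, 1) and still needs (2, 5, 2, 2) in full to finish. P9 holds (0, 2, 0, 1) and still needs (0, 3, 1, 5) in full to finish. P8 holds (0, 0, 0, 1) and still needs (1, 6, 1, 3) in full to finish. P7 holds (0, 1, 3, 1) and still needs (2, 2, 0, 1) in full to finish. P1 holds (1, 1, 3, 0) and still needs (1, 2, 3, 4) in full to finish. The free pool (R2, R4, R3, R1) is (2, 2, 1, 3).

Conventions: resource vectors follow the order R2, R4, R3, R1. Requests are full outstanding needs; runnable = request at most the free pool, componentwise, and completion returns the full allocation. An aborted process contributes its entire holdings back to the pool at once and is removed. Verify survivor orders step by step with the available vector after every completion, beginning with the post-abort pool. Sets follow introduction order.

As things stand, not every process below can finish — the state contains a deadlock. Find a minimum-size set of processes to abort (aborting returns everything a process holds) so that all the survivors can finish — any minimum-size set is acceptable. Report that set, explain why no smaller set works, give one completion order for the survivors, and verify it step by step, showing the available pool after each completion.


Minimum abort set: P4.
Key observation: the returned (1, 1, 2, 1) from P4 is what brings P9 — unrunnable before, under any order — into play at step 3.
Minimality: the empty abort set fails — the state is deadlocked as it stands.
One survivor order: P7, P1, P9, P8. Walking it through (post-abort pool first):
  pool = (3, 3, 3, 4)
  run P7 (needs (2, 2, 0, 1), free (3, 3, 3, 4)); after release of (0, 1, 3, 1) the pool is (3, 4, 6, 5)
  run P1 (needs (1, 2, 3, 4), free (3, 4, 6, 5)); after release of (1, 1, 3, 0) the pool is (4, 5, 9, 5)
  run P9 (needs (0, 3, 1, 5), free (4, 5, 9, 5)); after release of (0, 2, 0, 1) the pool is (4, 7, 9, 6)
  run P8 (needs (1, 6, 1, 3), free (4, 7, 9, 6)); after release of (0, 0, 0, 1) the pool is (4, 7, 9, 7)


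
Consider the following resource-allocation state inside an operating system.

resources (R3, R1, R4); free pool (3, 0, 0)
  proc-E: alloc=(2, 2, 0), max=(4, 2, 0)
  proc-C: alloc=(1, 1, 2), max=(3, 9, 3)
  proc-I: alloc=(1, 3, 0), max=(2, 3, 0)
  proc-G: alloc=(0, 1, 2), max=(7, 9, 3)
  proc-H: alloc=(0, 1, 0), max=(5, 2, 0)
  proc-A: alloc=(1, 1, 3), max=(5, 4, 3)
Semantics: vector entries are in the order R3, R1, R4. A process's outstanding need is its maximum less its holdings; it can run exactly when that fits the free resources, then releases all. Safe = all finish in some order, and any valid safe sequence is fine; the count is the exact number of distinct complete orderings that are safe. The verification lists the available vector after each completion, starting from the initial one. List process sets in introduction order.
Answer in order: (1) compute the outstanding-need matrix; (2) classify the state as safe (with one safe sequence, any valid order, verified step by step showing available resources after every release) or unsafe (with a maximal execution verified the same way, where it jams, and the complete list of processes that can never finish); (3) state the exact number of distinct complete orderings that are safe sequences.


(1) Remaining need (order R3, R1, R4):
  proc-E: (2, 0, 0)
  proc-C: (2, 8, 1)
  proc-I: (1, 0, 0)
  proc-G: (7, 8, 1)
  proc-H: (5, 1, 0)
  proc-A: (4, 3, 0)
(2) UNSAFE — no complete ordering exists.
Key observation: once proc-I, proc-A, proc-E, proc-H finish, the pool peaks at (7, 7, 3) — and every remaining process still needs more R1 than that.
The run proc-I, proc-A, proc-E, proc-H cannot be extended any further. Step-by-step check:
  pool = (3, 0, 0)
  proc-I needs (1, 0, 0) <= (3, 0, 0) -> finishes; pool += (1, 3, 0) = (4, 3, 0)
  proc-A needs (4, 3, 0) <= (4, 3, 0) -> finishes; pool += (1, 1, 3) = (5, 4, 3)
  proc-E needs (2, 0, 0) <= (5, 4, 3) -> finishes; pool += (2, 2, 0) = (7, 6, 3)
  proc-H needs (5, 1, 0) <= (7, 6, 3) -> finishes; pool += (0, 1, 0) = (7, 7, 3)
  proc-C cannot run: need (2, 8, 1) vs free (7, 7, 3) (insufficient R1)
  proc-G cannot run: need (7, 8, 1) vs free (7, 7, 3) (insufficient R1)
Never able to finish: proc-C and proc-G.
(3) The exact count: 0 of the possible complete orderings are safe sequences.


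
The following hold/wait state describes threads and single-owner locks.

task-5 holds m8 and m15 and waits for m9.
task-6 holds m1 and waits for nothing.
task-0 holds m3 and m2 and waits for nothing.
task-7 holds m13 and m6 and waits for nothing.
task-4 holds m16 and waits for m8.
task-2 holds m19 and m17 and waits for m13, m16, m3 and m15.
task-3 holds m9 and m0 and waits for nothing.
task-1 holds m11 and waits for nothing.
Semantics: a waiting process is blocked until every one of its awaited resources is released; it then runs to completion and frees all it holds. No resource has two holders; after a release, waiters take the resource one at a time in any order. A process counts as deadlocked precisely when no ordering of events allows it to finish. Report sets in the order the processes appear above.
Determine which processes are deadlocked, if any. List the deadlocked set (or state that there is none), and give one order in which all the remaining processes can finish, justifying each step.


No process is deadlocked.
Key observation: the wait relation is loop-free; peeling off processes with no waits unwinds the whole state.
A valid finishing order for the others: task-3, task-5, task-4, task-7, task-1, task-0, task-2, task-6.
Check, step by step:
  task-3 waits on nothing -> runs at once and releases m9 and m0
  run task-5 (all its waits — m9 — are resolved); releases m8 and m15
  run task-4 (all its waits — m8 — are resolved); releases m16
  task-7 waits on nothing -> runs at once and releases m13 and m6
  task-1 waits on nothing -> runs at once and releases m11
  task-0 waits on nothing -> runs at once and releases m3 and m2
  run task-2 (all its waits — m13, m16, m3 and m15 — are resolved); releases m19 and m17
  task-6 waits on nothing -> runs at once and releases m1


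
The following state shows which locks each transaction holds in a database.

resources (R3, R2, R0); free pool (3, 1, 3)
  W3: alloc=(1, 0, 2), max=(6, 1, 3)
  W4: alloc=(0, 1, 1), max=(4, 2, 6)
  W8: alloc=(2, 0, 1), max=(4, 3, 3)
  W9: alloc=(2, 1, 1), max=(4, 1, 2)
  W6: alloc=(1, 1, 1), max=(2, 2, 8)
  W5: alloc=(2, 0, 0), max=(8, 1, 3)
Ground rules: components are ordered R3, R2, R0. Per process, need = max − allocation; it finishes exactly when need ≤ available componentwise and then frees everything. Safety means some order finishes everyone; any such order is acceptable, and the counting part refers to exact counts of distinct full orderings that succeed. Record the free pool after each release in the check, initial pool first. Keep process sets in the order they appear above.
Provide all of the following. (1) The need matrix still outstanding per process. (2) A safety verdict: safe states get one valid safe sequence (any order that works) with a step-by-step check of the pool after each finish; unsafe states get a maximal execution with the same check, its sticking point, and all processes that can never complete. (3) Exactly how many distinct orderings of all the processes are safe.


(1) Outstanding need per process (order R3, R2, R0):
  W3: (5, 1, 1)
  W4: (4, 1, 5)
  W8: (2, 3, 2)
  W9: (2, 0, 1)
  W6: (1, 1, 7)
  W5: (6, 1, 3)
(2) SAFE — a valid safe sequence is W9, W3, W5, W4, W6, W8.
Key observation: W3 is the earliest step where a requested resource binds exactly: need (5, 1, 1), pool (5, 2, 4) at its turn.
Walking it through:
  pool = (3, 1, 3)
  run W9 (needs (2, 0, 1), free (3, 1, 3)); after release of (2, 1, 1) the pool is (5, 2, 4)
  run W3 (needs (5, 1, 1), free (5, 2, 4)); after release of (1, 0, 2) the pool is (6, 2, 6)
  run W5 (needs (6, 1, 3), free (6, 2, 6)); after release of (2, 0, 0) the pool is (8, 2, 6)
  run W4 (needs (4, 1, 5), free (8, 2, 6)); after release of (0, 1, 1) the pool is (8, 3, 7)
  run W6 (needs (1, 1, 7), free (8, 3, 7)); after release of (1, 1, 1) the pool is (9, 4, 8)
  run W8 (needs (2, 3, 2), free (9, 4, 8)); after release of (2, 0, 1) the pool is (11, 4, 9)
(3) The exact count: 8 of the possible complete orderings are safe sequences.


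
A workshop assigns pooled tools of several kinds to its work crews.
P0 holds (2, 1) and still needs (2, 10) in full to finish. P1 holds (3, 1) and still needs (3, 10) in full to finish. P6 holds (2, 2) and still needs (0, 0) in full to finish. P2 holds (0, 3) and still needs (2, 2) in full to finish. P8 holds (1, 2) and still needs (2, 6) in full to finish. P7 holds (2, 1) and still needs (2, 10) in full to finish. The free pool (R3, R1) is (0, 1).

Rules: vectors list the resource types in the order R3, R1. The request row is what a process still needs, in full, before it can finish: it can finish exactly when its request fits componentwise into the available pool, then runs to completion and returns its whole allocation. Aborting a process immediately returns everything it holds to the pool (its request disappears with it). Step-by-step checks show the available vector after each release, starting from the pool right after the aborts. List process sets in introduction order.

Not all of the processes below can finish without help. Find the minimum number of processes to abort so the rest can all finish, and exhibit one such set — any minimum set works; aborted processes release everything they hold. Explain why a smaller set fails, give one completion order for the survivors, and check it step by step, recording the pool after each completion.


The answer: abort P0 and P1.
Key observation: the deadlocked P7 becomes finishable only because P0 and P1 released (5, 2); it completes at step 4 below.
Minimality, checking each single-abort alternative: P0 alone leaves P1 blocked (short on R1); P1 alone leaves P0 blocked (short on R1); P6 alone leaves P0 blocked (short on R1); P2 alone leaves P0 blocked (short on R1); P8 alone leaves P0 blocked (short on R1); P7 alone leaves P0 blocked (short on R1).
The survivors complete as P6, P2, P8, P7. Walking it through (starting from the post-abort pool):
  pool = (5, 3)
  P6: need (0, 0) fits (5, 3); releases (2, 2), pool now (7, 5)
  P2: need (2, 2) fits (7, 5); releases (0, 3), pool now (7, 8)
  P8: need (2, 6) fits (7, 8); releases (1, 2), pool now (8, 10)
  P7: need (2, 10) fits (8, 10); releases (2, 1), pool now (10, 11)


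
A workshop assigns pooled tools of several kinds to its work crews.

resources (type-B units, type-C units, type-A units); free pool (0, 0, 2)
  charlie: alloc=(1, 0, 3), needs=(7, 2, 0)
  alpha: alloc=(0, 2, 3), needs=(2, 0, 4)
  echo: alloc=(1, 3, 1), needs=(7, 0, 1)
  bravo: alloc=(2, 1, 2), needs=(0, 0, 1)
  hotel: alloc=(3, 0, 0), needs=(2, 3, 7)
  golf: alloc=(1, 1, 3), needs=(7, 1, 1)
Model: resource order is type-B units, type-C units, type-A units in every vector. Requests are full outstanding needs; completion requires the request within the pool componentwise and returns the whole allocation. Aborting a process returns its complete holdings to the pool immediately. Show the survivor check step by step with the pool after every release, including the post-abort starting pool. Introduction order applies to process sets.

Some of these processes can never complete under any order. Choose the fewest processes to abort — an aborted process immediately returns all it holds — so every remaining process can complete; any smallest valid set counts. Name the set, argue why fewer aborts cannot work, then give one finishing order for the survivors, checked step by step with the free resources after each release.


Minimum abort set: echo and golf.
Key observation: charlie had no path to completion before; after the abort of echo and golf ((2, 4, 4) returned), step 4 is where it fits.
Why nothing smaller works — every single abort fails: charlie alone leaves echo blocked (short on type-B units); alpha alone leaves charlie blocked (short on type-B units); echo alone leaves charlie blocked (short on type-B units); bravo alone leaves charlie blocked (short on type-B units); hotel alone leaves charlie blocked (short on type-B units); golf alone leaves charlie blocked (short on type-B units).
Survivors finish in the order: alpha, bravo, hotel, charlie. Check, step by step (pool after the aborts first):
  pool = (2, 4, 6)
  alpha: need (2, 0, 4) fits (2, 4, 6); releases (0, 2, 3), pool now (2, 6, 9)
  bravo: need (0, 0, 1) fits (2, 6, 9); releases (2, 1, 2), pool now (4, 7, 11)
  hotel: need (2, 3, 7) fits (4, 7, 11); releases (3, 0, 0), pool now (7, 7, 11)
  charlie: need (7, 2, 0) fits (7, 7, 11); releases (1, 0, 3), pool now (8, 7, 14)


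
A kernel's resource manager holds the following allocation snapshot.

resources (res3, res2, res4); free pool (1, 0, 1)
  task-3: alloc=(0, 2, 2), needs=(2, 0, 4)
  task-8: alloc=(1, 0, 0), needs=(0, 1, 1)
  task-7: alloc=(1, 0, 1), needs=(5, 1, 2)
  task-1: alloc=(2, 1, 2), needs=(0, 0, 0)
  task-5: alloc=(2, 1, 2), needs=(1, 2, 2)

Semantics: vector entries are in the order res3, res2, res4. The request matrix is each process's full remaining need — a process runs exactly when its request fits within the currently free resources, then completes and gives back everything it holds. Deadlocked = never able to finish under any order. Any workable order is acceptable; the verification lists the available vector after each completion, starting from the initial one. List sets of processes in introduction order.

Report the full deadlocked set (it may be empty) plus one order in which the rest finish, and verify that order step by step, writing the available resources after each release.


Deadlocked: task-3, task-7 and task-5.
Key observation: after task-1, task-8 the pool peaks at (4, 1, 3), and each blocked process is short somewhere: task-3 on res4; task-7 on res3; task-5 on res2.
The rest can finish in the order task-1, task-8. Walking it through:
  pool = (1, 0, 1)
  task-1: need (0, 0, 0) fits (1, 0, 1); releases (2, 1, 2), pool now (3, 1, 3)
  task-8: need (0, 1, 1) fits (3, 1, 3); releases (1, 0, 0), pool now (4, 1, 3)
The stuck group stays short no matter what:
  task-3 cannot run: need (2, 0, 4) vs free (4, 1, 3) (insufficient res4)
  task-7 cannot run: need (5, 1, 2) vs free (4, 1, 3) (insufficient res3)
  task-5 cannot run: need (1, 2, 2) vs free (4, 1, 3) (insufficient res2)


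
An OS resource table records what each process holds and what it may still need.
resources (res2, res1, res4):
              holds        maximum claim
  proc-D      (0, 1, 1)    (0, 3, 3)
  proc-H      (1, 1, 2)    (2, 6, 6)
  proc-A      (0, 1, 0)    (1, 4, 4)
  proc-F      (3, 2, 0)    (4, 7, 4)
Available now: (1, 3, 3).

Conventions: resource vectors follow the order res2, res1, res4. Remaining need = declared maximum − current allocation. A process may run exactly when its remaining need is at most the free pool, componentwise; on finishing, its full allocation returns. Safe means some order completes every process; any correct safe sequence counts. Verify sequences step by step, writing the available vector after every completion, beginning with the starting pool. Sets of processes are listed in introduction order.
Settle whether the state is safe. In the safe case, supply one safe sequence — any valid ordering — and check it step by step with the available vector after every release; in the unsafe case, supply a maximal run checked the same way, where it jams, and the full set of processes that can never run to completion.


SAFE, for example via the order proc-D, proc-A, proc-H, proc-F.
Key observation: proc-A is the earliest step where a requested resource binds exactly: need (1, 3, 4), pool (1, 4, 4) at its turn.
Walking it through:
  pool = (1, 3, 3)
  run proc-D (needs (0, 2, 2), free (1, 3, 3)); after release of (0, 1, 1) the pool is (1, 4, 4)
  run proc-A (needs (1, 3, 4), free (1, 4, 4)); after release of (0, 1, 0) the pool is (1, 5, 4)
  run proc-H (needs (1, 5, 4), free (1, 5, 4)); after release of (1, 1, 2) the pool is (2, 6, 6)
  run proc-F (needs (1, 5, 4), free (2, 6, 6)); after release of (3, 2, 0) the pool is (5, 8, 6)


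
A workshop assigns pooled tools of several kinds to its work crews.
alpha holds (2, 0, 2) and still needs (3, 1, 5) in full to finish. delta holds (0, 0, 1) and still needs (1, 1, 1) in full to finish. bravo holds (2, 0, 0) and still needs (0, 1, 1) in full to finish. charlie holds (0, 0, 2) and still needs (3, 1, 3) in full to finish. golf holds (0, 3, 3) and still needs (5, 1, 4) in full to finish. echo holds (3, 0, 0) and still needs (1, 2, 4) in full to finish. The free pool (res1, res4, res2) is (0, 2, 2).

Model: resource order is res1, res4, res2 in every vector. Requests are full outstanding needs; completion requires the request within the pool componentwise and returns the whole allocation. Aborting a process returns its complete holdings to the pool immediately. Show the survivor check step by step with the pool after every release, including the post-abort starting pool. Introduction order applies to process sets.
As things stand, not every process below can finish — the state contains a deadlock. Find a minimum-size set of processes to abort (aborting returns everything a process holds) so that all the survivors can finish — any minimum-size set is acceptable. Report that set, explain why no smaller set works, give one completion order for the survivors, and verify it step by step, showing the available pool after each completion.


The answer: abort charlie.
Key observation: the deadlocked echo becomes finishable only because charlie released (0, 0, 2); it completes at step 2 below.
No smaller set exists: with zero aborts the deadlock remains.
The survivors complete as bravo, echo, delta, alpha, golf. Step-by-step check (starting from the post-abort pool):
  pool = (0, 2, 4)
  bravo: need (0, 1, 1) fits (0, 2, 4); releases (2, 0, 0), pool now (2, 2, 4)
  echo: need (1, 2, 4) fits (2, 2, 4); releases (3, 0, 0), pool now (5, 2, 4)
  delta: need (1, 1, 1) fits (5, 2, 4); releases (0, 0, 1), pool now (5, 2, 5)
  alpha: need (3, 1, 5) fits (5, 2, 5); releases (2, 0, 2), pool now (7, 2, 7)
  golf: need (5, 1, 4) fits (7, 2, 7); releases (0, 3, 3), pool now (7, 5, 10)
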